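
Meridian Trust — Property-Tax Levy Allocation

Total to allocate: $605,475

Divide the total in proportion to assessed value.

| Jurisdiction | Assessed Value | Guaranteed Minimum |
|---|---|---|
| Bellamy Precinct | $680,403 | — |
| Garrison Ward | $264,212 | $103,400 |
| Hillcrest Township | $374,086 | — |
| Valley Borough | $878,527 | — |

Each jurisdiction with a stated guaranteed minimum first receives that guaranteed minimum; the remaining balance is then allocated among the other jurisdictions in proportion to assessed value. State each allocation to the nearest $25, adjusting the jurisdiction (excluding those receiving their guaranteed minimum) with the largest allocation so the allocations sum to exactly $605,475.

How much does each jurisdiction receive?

Guaranteed amounts: Garrison Ward $103,400. Remaining pool $502,075.
Remaining pool split over remaining assessed value 1,933,016: Bellamy Precinct 176,725.56 → $176,725; Hillcrest Township 97,163.83 → $97,175; Valley Borough 228,185.61 → $228,175.

Bellamy Precinct: $176,725; Garrison Ward: $103,400; Hillcrest Township: $97,175; Valley Borough: $228,175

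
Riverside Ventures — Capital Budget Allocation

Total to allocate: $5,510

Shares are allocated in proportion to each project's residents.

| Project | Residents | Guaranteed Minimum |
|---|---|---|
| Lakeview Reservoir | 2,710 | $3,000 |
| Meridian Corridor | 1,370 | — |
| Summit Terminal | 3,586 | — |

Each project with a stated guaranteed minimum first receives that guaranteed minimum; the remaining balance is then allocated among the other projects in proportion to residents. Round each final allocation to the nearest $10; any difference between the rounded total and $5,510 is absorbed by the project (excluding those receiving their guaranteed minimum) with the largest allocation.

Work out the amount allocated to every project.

Minimums first: Lakeview Reservoir $3,000. Balance $2,510.
Balance split over remaining residents 4,956: Meridian Corridor 693.85 → $690; Summit Terminal 1,816.15 → $1,820.

Lakeview Reservoir: $3,000 | Meridian Corridor: $690 | Summit Terminal: $1,820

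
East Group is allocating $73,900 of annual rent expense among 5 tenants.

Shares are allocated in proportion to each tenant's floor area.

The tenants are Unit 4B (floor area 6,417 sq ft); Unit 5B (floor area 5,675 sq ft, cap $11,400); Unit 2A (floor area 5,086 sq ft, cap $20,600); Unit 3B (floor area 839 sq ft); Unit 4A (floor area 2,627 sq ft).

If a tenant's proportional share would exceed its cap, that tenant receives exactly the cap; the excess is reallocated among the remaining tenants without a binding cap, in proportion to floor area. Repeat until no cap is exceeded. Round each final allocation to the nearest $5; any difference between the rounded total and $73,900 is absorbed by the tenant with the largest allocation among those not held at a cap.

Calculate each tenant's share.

Total floor area = 20,644.
Proportional shares (ignoring caps): Unit 4B 22,971.14; Unit 5B 20,314.98; Unit 2A 18,206.52; Unit 3B 3,003.40; Unit 4A 9,403.96.
Capped: Unit 5B ($11,400); residual $62,500 reallocated over remaining floor area 14,969.
Capped: Unit 2A ($20,600); residual $41,900 reallocated over remaining floor area 9,883.
Shares after redistribution: Unit 4B 27,205.53 → $27,205; Unit 3B 3,557.03 → $3,555; Unit 4A 11,137.44 → $11,135.
Rounding difference +$5 applied to Unit 4B → $27,210.

Unit 4B: $27,210 | Unit 5B: $11,400 | Unit 2A: $20,600 | Unit 3B: $3,555 | Unit 4A: $11,135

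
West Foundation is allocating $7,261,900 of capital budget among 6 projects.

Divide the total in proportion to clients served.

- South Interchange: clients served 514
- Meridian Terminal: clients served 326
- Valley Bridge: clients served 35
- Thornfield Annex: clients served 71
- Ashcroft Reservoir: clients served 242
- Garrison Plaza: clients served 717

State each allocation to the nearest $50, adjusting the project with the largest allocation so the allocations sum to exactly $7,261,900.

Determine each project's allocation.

South Interchange: $1,959,400 | Meridian Terminal: $1,242,700 | Valley Bridge: $133,400 | Thornfield Annex: $270,650 | Ashcroft Reservoir: $922,500 | Garrison Plaza: $2,733,250

Clients served total: 1,905.
Unrounded shares: South Interchange 514/1,905 × $7,261,900 = 1,959,378.79; Meridian Terminal 326/1,905 × $7,261,900 = 1,242,718.85; Valley Bridge 35/1,905 × $7,261,900 = 133,420.73; Thornfield Annex 71/1,905 × $7,261,900 = 270,653.49; Ashcroft Reservoir 242/1,905 × $7,261,900 = 922,509.08; Garrison Plaza 717/1,905 × $7,261,900 = 2,733,219.06.
At nearest $50: South Interchange $1,959,400; Meridian Terminal $1,242,700; Valley Bridge $133,400; Thornfield Annex $270,650; Ashcroft Reservoir $922,500; Garrison Plaza $2,733,200. Sum = $7,261,850.
Difference $7,261,900 − $7,261,850 = +$50 applied to largest allocation (Garrison Plaza): Garrison Plaza becomes $2,733,250.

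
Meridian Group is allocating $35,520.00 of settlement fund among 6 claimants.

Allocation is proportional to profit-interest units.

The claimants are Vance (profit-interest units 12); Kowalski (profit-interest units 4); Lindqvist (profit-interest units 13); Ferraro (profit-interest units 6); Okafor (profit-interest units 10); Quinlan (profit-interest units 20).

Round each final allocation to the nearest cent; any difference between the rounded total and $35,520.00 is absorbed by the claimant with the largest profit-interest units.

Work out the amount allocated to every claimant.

Combined profit-interest units = 12 + 4 + 13 + 6 + 10 + 20 = 65.
Proportional shares: Vance 6,557.5385; Kowalski 2,185.8462; Lindqvist 7,104.0000; Ferraro 3,278.7692; Okafor 5,464.6154; Quinlan 10,929.2308.
After rounding (cent): Vance $6,557.54; Kowalski $2,185.85; Lindqvist $7,104.00; Ferraro $3,278.77; Okafor $5,464.62; Quinlan $10,929.23. Sum = $35,520.01.
Difference $35,520.00 − $35,520.01 = −$0.01 applied to largest profit-interest units (Quinlan): Quinlan becomes $10,929.22.

Vance: $6,557.54; Kowalski: $2,185.85; Lindqvist: $7,104.00; Ferraro: $3,278.77; Okafor: $5,464.62; Quinlan: $10,929.22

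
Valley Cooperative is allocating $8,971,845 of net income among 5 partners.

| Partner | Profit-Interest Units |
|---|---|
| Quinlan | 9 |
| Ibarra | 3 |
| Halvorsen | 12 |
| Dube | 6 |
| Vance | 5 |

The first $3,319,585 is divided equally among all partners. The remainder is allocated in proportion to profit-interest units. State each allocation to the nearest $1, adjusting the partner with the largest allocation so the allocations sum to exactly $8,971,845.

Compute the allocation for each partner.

Equal tier: $3,319,585 ÷ 5 = $663,917 apiece.
Remainder $5,652,260 by profit-interest units (total 35): Quinlan 1,453,438.29 → $1,453,438; Ibarra 484,479.43 → $484,479; Halvorsen 1,937,917.71 → $1,937,918; Dube 968,958.86 → $968,959; Vance 807,465.71 → $807,466.
Totals: Quinlan $663,917 + $1,453,438 = $2,117,355; Ibarra $663,917 + $484,479 = $1,148,396; Halvorsen $663,917 + $1,937,918 = $2,601,835; Dube $663,917 + $968,959 = $1,632,876; Vance $663,917 + $807,466 = $1,471,383.

Quinlan: $2,117,355 | Ibarra: $1,148,396 | Halvorsen: $2,601,835 | Dube: $1,632,876 | Vance: $1,471,383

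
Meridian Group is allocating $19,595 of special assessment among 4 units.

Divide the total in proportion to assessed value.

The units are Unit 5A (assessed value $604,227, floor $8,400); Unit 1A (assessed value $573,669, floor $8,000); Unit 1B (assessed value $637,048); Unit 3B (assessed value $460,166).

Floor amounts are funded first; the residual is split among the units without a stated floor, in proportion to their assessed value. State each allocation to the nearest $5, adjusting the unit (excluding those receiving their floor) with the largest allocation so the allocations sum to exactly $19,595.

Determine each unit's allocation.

Unit 5A: $8,400; Unit 1A: $8,000; Unit 1B: $1,855; Unit 3B: $1,340

Guaranteed amounts: Unit 5A $8,400; Unit 1A $8,000. Remaining pool $3,195.
Remaining pool split over remaining assessed value 1,097,214: Unit 1B 1,855.03 → $1,855; Unit 3B 1,339.97 → $1,340.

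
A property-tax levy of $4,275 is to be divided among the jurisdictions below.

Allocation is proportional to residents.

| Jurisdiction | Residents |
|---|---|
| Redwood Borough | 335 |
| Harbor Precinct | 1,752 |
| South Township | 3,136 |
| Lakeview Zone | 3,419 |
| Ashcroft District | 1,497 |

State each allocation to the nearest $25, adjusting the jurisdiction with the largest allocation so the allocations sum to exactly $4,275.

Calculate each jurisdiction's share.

Redwood Borough: $150 · Harbor Precinct: $750 · South Township: $1,325 · Lakeview Zone: $1,425 · Ashcroft District: $625

Total residents = 10,139.
Pro-rata amounts: Redwood Borough 335/10,139 × $4,275 = 141.25; Harbor Precinct 1,752/10,139 × $4,275 = 738.71; South Township 3,136/10,139 × $4,275 = 1,322.26; Lakeview Zone 3,419/10,139 × $4,275 = 1,441.58; Ashcroft District 1,497/10,139 × $4,275 = 631.19.
After rounding ($25): Redwood Borough $150; Harbor Precinct $750; South Township $1,325; Lakeview Zone $1,450; Ashcroft District $625. Sum = $4,300.
Difference $4,275 − $4,300 = −$25 applied to largest allocation (Lakeview Zone): Lakeview Zone becomes $1,425.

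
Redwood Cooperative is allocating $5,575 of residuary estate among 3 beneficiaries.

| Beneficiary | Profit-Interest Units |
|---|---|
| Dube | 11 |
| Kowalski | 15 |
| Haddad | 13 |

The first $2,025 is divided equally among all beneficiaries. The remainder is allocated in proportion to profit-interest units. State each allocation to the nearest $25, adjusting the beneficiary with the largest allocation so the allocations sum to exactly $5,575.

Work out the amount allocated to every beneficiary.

Dube: $1,675; Kowalski: $2,050; Haddad: $1,850

Equal tier: $2,025 ÷ 3 = $675 apiece.
Remainder $3,550 by profit-interest units (total 39): Dube 1,001.28 → $1,000; Kowalski 1,365.38 → $1,375; Haddad 1,183.33 → $1,175.
Totals: Dube $675 + $1,000 = $1,675; Kowalski $675 + $1,375 = $2,050; Haddad $675 + $1,175 = $1,850.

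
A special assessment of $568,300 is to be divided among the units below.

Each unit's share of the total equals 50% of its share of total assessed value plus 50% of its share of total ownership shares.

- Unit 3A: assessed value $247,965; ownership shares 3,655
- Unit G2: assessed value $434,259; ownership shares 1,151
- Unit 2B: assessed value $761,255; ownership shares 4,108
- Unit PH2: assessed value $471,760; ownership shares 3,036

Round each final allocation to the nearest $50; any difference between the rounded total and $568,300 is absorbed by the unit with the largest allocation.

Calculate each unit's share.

Unit 3A: $123,700 · Unit G2: $91,800 · Unit 2B: $210,600 · Unit PH2: $142,200

Totals — assessed value 1,915,239, ownership shares 11,950.
Blended shares (50% assessed value + 50% ownership shares): Unit 3A 0.2177; Unit G2 0.1615; Unit 2B 0.3706; Unit PH2 0.2502.
Unrounded shares: Unit 3A 123,698.23; Unit G2 91,796.59; Unit 2B 210,622.86; Unit PH2 142,182.32.
At nearest $50: Unit 3A $123,700; Unit G2 $91,800; Unit 2B $210,600; Unit PH2 $142,200. Sum = $568,300.
Sum already equals the total — no adjustment.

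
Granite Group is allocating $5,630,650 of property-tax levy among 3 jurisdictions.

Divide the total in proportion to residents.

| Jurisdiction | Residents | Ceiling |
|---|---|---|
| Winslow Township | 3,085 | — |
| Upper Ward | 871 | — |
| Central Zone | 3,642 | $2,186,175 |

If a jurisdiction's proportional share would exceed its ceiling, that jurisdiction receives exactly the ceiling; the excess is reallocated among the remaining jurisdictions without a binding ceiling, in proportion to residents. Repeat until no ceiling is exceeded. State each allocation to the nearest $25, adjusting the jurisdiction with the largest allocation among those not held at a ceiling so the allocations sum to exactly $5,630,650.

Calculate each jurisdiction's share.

Winslow Township: $2,686,100 · Upper Ward: $758,375 · Central Zone: $2,186,175

Sum of residents: 7,598.
Unconstrained shares: Winslow Township 2,286,201.01; Upper Ward 645,471.99; Central Zone 2,698,977.01.
Capped: Central Zone ($2,186,175); residual $3,444,475 reallocated over remaining residents 3,956.
Shares after redistribution: Winslow Township 2,686,098.43 → $2,686,100; Upper Ward 758,376.57 → $758,375.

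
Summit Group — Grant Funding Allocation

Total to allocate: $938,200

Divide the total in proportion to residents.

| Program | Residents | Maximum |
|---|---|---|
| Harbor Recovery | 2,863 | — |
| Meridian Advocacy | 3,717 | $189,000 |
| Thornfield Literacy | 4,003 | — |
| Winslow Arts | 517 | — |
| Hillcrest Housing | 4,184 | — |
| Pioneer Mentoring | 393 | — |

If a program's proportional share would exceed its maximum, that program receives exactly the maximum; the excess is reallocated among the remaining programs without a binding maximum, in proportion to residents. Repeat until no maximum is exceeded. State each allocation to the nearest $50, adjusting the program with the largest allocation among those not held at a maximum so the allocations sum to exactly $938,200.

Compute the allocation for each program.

Residents total: 15,677.
Unconstrained shares: Harbor Recovery 171,338.05; Meridian Advocacy 222,446.22; Thornfield Literacy 239,562.07; Winslow Arts 30,940.19; Hillcrest Housing 250,394.13; Pioneer Mentoring 23,519.33.
Capped: Meridian Advocacy ($189,000); residual $749,200 reallocated over remaining residents 11,960.
Redistributed shares: Harbor Recovery 179,344.45 → $179,350; Thornfield Literacy 250,756.49 → $250,750; Winslow Arts 32,385.99 → $32,400; Hillcrest Housing 262,094.72 → $262,100; Pioneer Mentoring 24,618.36 → $24,600.

Harbor Recovery: $179,350 | Meridian Advocacy: $189,000 | Thornfield Literacy: $250,750 | Winslow Arts: $32,400 | Hillcrest Housing: $262,100 | Pioneer Mentoring: $24,600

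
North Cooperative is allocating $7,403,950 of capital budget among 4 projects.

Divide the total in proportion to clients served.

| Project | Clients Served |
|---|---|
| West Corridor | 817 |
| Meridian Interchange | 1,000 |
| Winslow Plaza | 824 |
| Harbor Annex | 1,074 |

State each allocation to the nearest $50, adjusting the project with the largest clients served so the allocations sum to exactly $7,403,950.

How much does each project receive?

Combined clients served = 3,715.
Raw shares: West Corridor 817/3,715 × $7,403,950 = 1,628,271.10; Meridian Interchange 1,000/3,715 × $7,403,950 = 1,992,987.89; Winslow Plaza 824/3,715 × $7,403,950 = 1,642,222.02; Harbor Annex 1,074/3,715 × $7,403,950 = 2,140,468.99.
Rounded to nearest $50: West Corridor $1,628,250; Meridian Interchange $1,993,000; Winslow Plaza $1,642,200; Harbor Annex $2,140,450. Sum = $7,403,900.
Difference $7,403,950 − $7,403,900 = +$50 applied to largest clients served (Harbor Annex): Harbor Annex becomes $2,140,500.

West Corridor: $1,628,250 · Meridian Interchange: $1,993,000 · Winslow Plaza: $1,642,200 · Harbor Annex: $2,140,500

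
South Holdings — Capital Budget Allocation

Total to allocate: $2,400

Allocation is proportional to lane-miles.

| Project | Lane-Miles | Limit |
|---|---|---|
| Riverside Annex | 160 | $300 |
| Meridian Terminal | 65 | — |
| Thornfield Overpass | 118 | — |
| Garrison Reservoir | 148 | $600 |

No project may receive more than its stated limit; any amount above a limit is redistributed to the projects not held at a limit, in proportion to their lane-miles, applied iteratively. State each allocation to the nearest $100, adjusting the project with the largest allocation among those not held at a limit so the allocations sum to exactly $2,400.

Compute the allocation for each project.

Riverside Annex: $300 | Meridian Terminal: $500 | Thornfield Overpass: $1,000 | Garrison Reservoir: $600

Total lane-miles = 491.
Pro-rata shares before constraints: Riverside Annex 782.08; Meridian Terminal 317.72; Thornfield Overpass 576.78; Garrison Reservoir 723.42.
Held at cap: Riverside Annex ($300), Garrison Reservoir ($600); residual $1,500 reallocated over remaining lane-miles 183.
Remaining shares: Meridian Terminal 532.79 → $500; Thornfield Overpass 967.21 → $1,000.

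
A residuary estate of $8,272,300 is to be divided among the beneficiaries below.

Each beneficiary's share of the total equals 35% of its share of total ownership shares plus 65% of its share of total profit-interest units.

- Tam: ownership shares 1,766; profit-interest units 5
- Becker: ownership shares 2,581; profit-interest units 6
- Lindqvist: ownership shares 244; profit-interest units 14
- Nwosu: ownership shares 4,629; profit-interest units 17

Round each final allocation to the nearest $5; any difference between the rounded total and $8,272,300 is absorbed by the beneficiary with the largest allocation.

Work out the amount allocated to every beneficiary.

Totals — ownership shares 9,220, profit-interest units 42.
Blended shares (35% ownership shares + 65% profit-interest units): Tam 0.1444; Becker 0.1908; Lindqvist 0.2259; Nwosu 0.4388.
Raw shares: Tam 1,194,685.55; Becker 1,578,639.13; Lindqvist 1,868,953.62; Nwosu 3,630,021.70.
Rounded to nearest $5: Tam $1,194,685; Becker $1,578,640; Lindqvist $1,868,955; Nwosu $3,630,020. Sum = $8,272,300.
Rounded total matches; no reconciliation needed.

Tam: $1,194,685; Becker: $1,578,640; Lindqvist: $1,868,955; Nwosu: $3,630,020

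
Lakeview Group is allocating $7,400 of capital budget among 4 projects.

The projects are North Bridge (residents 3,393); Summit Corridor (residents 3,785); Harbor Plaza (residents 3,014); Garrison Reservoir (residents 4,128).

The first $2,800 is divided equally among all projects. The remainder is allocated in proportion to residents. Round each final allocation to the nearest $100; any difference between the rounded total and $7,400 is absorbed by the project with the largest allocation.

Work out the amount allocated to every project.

North Bridge: $1,800 · Summit Corridor: $1,900 · Harbor Plaza: $1,700 · Garrison Reservoir: $2,000

Equal tier: $2,800 ÷ 4 = $700 apiece.
Remainder $4,600 by residents (total 14,320): North Bridge 1,089.93 → $1,100; Summit Corridor 1,215.85 → $1,200; Harbor Plaza 968.18 → $1,000; Garrison Reservoir 1,326.03 → $1,300.
Totals: North Bridge $700 + $1,100 = $1,800; Summit Corridor $700 + $1,200 = $1,900; Harbor Plaza $700 + $1,000 = $1,700; Garrison Reservoir $700 + $1,300 = $2,000.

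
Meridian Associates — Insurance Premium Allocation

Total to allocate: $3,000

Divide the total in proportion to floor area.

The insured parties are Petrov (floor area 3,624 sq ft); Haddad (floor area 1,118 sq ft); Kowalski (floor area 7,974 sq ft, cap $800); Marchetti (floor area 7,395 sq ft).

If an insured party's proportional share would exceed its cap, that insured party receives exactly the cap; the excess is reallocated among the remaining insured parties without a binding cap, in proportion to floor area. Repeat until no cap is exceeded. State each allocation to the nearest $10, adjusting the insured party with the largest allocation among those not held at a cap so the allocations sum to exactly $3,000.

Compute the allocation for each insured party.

Petrov: $660 · Haddad: $200 · Kowalski: $800 · Marchetti: $1,340

Total floor area = 20,111.
Proportional shares (ignoring caps): Petrov 540.60; Haddad 166.77; Kowalski 1,189.50; Marchetti 1,103.13.
Held at cap: Kowalski ($800); remaining pool $2,200 reallocated over remaining floor area 12,137.
Remaining shares: Petrov 656.90 → $660; Haddad 202.65 → $200; Marchetti 1,340.45 → $1,340.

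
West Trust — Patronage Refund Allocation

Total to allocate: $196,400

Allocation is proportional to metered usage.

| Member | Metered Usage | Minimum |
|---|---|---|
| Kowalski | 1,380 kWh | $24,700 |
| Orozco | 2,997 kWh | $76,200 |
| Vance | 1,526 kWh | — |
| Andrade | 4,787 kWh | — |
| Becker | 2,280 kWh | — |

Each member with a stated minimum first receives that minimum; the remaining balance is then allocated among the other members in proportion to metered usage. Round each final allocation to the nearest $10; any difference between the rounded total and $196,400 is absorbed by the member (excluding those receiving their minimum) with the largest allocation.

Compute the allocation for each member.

Fund the minimums — Kowalski $24,700; Orozco $76,200. Balance $95,500.
Balance split over remaining metered usage 8,593: Vance 16,959.50 → $16,960; Andrade 53,201.27 → $53,200; Becker 25,339.23 → $25,340.

Kowalski: $24,700 | Orozco: $76,200 | Vance: $16,960 | Andrade: $53,200 | Becker: $25,340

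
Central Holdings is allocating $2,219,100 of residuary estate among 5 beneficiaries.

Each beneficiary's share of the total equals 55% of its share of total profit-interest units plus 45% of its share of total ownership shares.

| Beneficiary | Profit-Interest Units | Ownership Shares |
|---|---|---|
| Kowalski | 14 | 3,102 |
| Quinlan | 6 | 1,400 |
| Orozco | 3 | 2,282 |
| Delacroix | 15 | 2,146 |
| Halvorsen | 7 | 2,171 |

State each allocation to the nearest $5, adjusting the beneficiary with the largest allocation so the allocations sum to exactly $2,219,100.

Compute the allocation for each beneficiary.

Profit-interest units total 45; ownership shares total 11,101.
Blended shares (55% profit-interest units + 45% ownership shares): Kowalski 0.2969; Quinlan 0.1301; Orozco 0.1292; Delacroix 0.2703; Halvorsen 0.1736.
Proportional shares: Kowalski 658,754.35; Quinlan 288,671.57; Orozco 286,645.24; Delacroix 599,879.31; Halvorsen 385,149.53.
After rounding ($5): Kowalski $658,755; Quinlan $288,670; Orozco $286,645; Delacroix $599,880; Halvorsen $385,150. Sum = $2,219,100.
Rounded total matches; no reconciliation needed.

Kowalski: $658,755; Quinlan: $288,670; Orozco: $286,645; Delacroix: $599,880; Halvorsen: $385,150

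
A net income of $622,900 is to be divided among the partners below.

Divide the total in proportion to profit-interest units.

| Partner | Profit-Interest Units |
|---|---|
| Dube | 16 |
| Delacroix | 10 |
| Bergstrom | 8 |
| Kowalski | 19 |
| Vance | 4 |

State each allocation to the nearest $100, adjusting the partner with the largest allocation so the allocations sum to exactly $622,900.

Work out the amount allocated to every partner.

Dube: $174,800 | Delacroix: $109,300 | Bergstrom: $87,400 | Kowalski: $207,700 | Vance: $43,700

Total profit-interest units = 57.
Unrounded shares: Dube 16/57 × $622,900 = 174,849.12; Delacroix 10/57 × $622,900 = 109,280.70; Bergstrom 8/57 × $622,900 = 87,424.56; Kowalski 19/57 × $622,900 = 207,633.33; Vance 4/57 × $622,900 = 43,712.28.
Rounded to nearest $100: Dube $174,800; Delacroix $109,300; Bergstrom $87,400; Kowalski $207,600; Vance $43,700. Sum = $622,800.
Difference $622,900 − $622,800 = +$100 applied to largest allocation (Kowalski): Kowalski becomes $207,700.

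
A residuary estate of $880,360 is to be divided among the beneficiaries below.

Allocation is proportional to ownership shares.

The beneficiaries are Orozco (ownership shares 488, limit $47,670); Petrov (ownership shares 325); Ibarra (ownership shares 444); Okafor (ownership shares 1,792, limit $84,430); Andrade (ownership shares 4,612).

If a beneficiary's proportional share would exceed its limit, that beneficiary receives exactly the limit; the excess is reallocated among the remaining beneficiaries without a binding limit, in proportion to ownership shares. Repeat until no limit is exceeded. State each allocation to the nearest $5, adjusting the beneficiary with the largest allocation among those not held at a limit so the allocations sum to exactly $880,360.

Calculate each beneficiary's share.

Orozco: $47,670 | Petrov: $45,195 | Ibarra: $61,740 | Okafor: $84,430 | Andrade: $641,325

Combined ownership shares = 7,661.
Unconstrained shares: Orozco 56,078.28; Petrov 37,347.21; Ibarra 51,022.04; Okafor 205,926.79; Andrade 529,985.68.
Held at cap: Orozco ($47,670), Okafor ($84,430); remaining pool $748,260 reallocated over remaining ownership shares 5,381.
Remaining shares: Petrov 45,193.18 → $45,195; Ibarra 61,740.84 → $61,740; Andrade 641,325.98 → $641,325.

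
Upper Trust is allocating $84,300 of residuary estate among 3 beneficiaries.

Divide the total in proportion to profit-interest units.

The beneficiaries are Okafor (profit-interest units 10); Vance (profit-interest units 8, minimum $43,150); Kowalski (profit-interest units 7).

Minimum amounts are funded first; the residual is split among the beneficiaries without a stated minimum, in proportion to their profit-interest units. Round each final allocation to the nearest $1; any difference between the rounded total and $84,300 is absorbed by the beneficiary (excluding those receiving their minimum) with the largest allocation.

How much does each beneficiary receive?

Fund the minimums — Vance $43,150. Balance $41,150.
Balance split over remaining profit-interest units 17: Okafor 24,205.88 → $24,206; Kowalski 16,944.12 → $16,944.

Okafor: $24,206 · Vance: $43,150 · Kowalski: $16,944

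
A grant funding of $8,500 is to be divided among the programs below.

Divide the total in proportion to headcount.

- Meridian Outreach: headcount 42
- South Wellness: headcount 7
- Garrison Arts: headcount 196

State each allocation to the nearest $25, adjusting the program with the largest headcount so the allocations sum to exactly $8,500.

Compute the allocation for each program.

Meridian Outreach: $1,450 · South Wellness: $250 · Garrison Arts: $6,800

Total headcount = 42 + 7 + 196 = 245.
Unrounded shares: Meridian Outreach 1,457.14; South Wellness 242.86; Garrison Arts 6,800.00.
Rounded to nearest $25: Meridian Outreach $1,450; South Wellness $250; Garrison Arts $6,800. Sum = $8,500.
Rounded total matches; no reconciliation needed.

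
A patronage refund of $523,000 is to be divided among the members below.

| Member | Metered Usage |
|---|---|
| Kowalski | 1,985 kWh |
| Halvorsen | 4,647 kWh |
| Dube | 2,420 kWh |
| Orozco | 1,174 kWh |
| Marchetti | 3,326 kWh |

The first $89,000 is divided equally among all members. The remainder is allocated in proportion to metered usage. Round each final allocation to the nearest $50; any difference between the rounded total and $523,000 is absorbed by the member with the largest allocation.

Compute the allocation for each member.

Equal tier: $89,000 ÷ 5 = $17,800 apiece.
Remainder $434,000 by metered usage (total 13,552): Kowalski 63,569.21 → $63,550; Halvorsen 148,819.21 → $148,800; Dube 77,500.00 → $77,500; Orozco 37,597.11 → $37,600; Marchetti 106,514.46 → $106,500.
Rounding difference +$50 on remainder applied to Halvorsen.
Totals: Kowalski $17,800 + $63,550 = $81,350; Halvorsen $17,800 + $148,850 = $166,650; Dube $17,800 + $77,500 = $95,300; Orozco $17,800 + $37,600 = $55,400; Marchetti $17,800 + $106,500 = $124,300.

Kowalski: $81,350; Halvorsen: $166,650; Dube: $95,300; Orozco: $55,400; Marchetti: $124,300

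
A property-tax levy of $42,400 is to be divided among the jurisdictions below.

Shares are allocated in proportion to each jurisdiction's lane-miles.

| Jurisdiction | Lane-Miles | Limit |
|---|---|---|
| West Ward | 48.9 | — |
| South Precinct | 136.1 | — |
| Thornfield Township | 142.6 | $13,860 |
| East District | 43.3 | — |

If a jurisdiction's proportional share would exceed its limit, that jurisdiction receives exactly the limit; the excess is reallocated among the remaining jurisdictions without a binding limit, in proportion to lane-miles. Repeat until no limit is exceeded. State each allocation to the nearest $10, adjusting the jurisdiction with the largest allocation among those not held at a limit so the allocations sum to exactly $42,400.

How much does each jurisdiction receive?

Total lane-miles = 370.9.
Proportional shares (ignoring caps): West Ward 5,590.08; South Precinct 15,558.48; Thornfield Township 16,301.54; East District 4,949.91.
Capped: Thornfield Township ($13,860); residual $28,540 reallocated over remaining lane-miles 228.3.
Remaining shares: West Ward 6,113.04 → $6,110; South Precinct 17,013.99 → $17,010; East District 5,412.97 → $5,410.
Rounding difference +$10 applied to South Precinct → $17,020.

West Ward: $6,110 | South Precinct: $17,020 | Thornfield Township: $13,860 | East District: $5,410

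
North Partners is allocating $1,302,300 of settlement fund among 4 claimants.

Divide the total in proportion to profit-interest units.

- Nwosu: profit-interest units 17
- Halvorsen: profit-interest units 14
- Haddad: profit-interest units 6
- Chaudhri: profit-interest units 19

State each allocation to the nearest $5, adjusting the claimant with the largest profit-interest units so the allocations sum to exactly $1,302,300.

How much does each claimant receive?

Nwosu: $395,340 | Halvorsen: $325,575 | Haddad: $139,530 | Chaudhri: $441,855

Sum of profit-interest units: 56.
Unrounded shares: Nwosu 17/56 × $1,302,300 = 395,341.07; Halvorsen 14/56 × $1,302,300 = 325,575.00; Haddad 6/56 × $1,302,300 = 139,532.14; Chaudhri 19/56 × $1,302,300 = 441,851.79.
At nearest $5: Nwosu $395,340; Halvorsen $325,575; Haddad $139,530; Chaudhri $441,850. Sum = $1,302,295.
Difference $1,302,300 − $1,302,295 = +$5 applied to largest profit-interest units (Chaudhri): Chaudhri becomes $441,855.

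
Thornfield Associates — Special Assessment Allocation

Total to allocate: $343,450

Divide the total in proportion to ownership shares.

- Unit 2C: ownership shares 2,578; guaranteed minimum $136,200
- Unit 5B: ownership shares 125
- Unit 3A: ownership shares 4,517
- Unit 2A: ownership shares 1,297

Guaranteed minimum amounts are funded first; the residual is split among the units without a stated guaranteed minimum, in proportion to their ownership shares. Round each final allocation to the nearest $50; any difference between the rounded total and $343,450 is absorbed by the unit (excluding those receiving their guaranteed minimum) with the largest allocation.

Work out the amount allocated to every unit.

Unit 2C: $136,200 | Unit 5B: $4,350 | Unit 3A: $157,650 | Unit 2A: $45,250

Guaranteed amounts: Unit 2C $136,200. Balance $207,250.
Balance split over remaining ownership shares 5,939: Unit 5B 4,362.06 → $4,350; Unit 3A 157,627.25 → $157,650; Unit 2A 45,260.69 → $45,250.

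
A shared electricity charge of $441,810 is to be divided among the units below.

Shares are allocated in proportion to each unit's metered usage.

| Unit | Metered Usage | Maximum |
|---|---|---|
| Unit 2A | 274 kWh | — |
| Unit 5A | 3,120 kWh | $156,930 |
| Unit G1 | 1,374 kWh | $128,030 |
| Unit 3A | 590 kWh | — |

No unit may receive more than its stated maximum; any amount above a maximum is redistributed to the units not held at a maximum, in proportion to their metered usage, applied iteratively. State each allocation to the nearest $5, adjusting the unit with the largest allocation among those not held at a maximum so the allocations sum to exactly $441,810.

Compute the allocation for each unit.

Combined metered usage = 5,358.
Unconstrained shares: Unit 2A 22,593.49; Unit 5A 257,268.98; Unit G1 113,297.30; Unit 3A 48,650.22.
Held at cap: Unit 5A ($156,930); remaining pool $284,880 reallocated over remaining metered usage 2,238.
Held at cap: Unit G1 ($128,030); remaining pool $156,850 reallocated over remaining metered usage 864.
Redistributed shares: Unit 2A 49,741.78 → $49,740; Unit 3A 107,108.22 → $107,110.

Unit 2A: $49,740 · Unit 5A: $156,930 · Unit G1: $128,030 · Unit 3A: $107,110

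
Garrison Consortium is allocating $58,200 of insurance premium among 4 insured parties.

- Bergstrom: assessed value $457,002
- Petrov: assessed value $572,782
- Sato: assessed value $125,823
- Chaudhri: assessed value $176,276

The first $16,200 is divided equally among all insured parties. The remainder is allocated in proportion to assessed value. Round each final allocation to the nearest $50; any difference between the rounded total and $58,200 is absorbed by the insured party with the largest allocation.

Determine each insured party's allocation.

First tranche $16,200 split equally: $4,050 each.
Remainder $42,000 by assessed value (total 1,331,883): Bergstrom 14,411.24 → $14,400; Petrov 18,062.28 → $18,050; Sato 3,967.74 → $3,950; Chaudhri 5,558.74 → $5,550.
Rounding difference +$50 on remainder applied to Petrov.
Totals: Bergstrom $4,050 + $14,400 = $18,450; Petrov $4,050 + $18,100 = $22,150; Sato $4,050 + $3,950 = $8,000; Chaudhri $4,050 + $5,550 = $9,600.

Bergstrom: $18,450 | Petrov: $22,150 | Sato: $8,000 | Chaudhri: $9,600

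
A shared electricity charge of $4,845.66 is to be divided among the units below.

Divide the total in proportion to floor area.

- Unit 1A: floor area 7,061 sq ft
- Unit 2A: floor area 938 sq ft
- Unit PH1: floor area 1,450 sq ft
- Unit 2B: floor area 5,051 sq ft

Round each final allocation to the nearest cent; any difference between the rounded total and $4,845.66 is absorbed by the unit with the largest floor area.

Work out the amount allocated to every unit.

Unit 1A: $2,359.67 · Unit 2A: $313.46 · Unit PH1: $484.57 · Unit 2B: $1,687.96

Total floor area = 7,061 + 938 + 1,450 + 5,051 = 14,500.
Proportional shares: Unit 1A 2,359.6693; Unit 2A 313.4641; Unit PH1 484.5660; Unit 2B 1,687.9606.
After rounding (cent): Unit 1A $2,359.67; Unit 2A $313.46; Unit PH1 $484.57; Unit 2B $1,687.96. Sum = $4,845.66.
Sum already equals the total — no adjustment.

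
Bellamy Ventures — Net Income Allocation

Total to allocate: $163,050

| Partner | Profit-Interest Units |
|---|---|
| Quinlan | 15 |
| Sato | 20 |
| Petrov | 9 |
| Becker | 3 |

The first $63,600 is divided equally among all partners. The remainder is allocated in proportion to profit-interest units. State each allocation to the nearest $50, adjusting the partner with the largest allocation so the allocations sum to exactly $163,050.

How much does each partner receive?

Quinlan: $47,650 | Sato: $58,200 | Petrov: $34,950 | Becker: $22,250

First tranche $63,600 split equally: $15,900 each.
Remainder $99,450 by profit-interest units (total 47): Quinlan 31,739.36 → $31,750; Sato 42,319.15 → $42,300; Petrov 19,043.62 → $19,050; Becker 6,347.87 → $6,350.
Totals: Quinlan $15,900 + $31,750 = $47,650; Sato $15,900 + $42,300 = $58,200; Petrov $15,900 + $19,050 = $34,950; Becker $15,900 + $6,350 = $22,250.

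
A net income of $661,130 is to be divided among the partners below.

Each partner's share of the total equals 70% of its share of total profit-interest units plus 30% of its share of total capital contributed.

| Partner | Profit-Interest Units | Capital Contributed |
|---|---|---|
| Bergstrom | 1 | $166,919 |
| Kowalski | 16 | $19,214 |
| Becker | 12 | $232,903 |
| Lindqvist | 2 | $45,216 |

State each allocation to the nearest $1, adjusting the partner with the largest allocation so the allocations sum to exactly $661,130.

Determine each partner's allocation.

Totals — profit-interest units 31, capital contributed 464,252.
Combined weights (70% profit-interest units + 30% capital contributed): Bergstrom 0.1304; Kowalski 0.3737; Becker 0.4215; Lindqvist 0.0744.
Proportional shares: Bergstrom 86,240.33; Kowalski 247,068.53; Becker 278,646.36; Lindqvist 49,174.79.
After rounding ($1): Bergstrom $86,240; Kowalski $247,069; Becker $278,646; Lindqvist $49,175. Sum = $661,130.
No rounding difference to absorb.

Bergstrom: $86,240 · Kowalski: $247,069 · Becker: $278,646 · Lindqvist: $49,175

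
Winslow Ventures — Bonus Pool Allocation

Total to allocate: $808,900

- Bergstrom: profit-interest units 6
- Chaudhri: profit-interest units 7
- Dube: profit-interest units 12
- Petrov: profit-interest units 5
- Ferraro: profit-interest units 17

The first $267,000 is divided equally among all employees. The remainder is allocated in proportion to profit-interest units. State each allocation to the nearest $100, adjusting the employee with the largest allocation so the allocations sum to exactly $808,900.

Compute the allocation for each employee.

Bergstrom: $122,600 | Chaudhri: $134,100 | Dube: $191,800 | Petrov: $111,000 | Ferraro: $249,400

$267,000 shared equally gives $53,400 per employee.
Remainder $541,900 by profit-interest units (total 47): Bergstrom 69,178.72 → $69,200; Chaudhri 80,708.51 → $80,700; Dube 138,357.45 → $138,400; Petrov 57,648.94 → $57,600; Ferraro 196,006.38 → $196,000.
Totals: Bergstrom $53,400 + $69,200 = $122,600; Chaudhri $53,400 + $80,700 = $134,100; Dube $53,400 + $138,400 = $191,800; Petrov $53,400 + $57,600 = $111,000; Ferraro $53,400 + $196,000 = $249,400.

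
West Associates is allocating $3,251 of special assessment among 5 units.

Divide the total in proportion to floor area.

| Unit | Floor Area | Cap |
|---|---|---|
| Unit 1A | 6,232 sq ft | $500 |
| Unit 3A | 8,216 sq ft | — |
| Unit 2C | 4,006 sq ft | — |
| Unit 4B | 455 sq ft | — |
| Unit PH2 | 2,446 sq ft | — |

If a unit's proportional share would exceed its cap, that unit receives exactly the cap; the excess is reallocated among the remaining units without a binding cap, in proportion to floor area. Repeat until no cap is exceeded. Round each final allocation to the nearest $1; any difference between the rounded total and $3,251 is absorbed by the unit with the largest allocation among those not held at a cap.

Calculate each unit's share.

Sum of floor area: 21,355.
Unconstrained shares: Unit 1A 948.73; Unit 3A 1,250.77; Unit 2C 609.86; Unit 4B 69.27; Unit PH2 372.37.
Capped: Unit 1A ($500); balance $2,751 reallocated over remaining floor area 15,123.
Shares after redistribution: Unit 3A 1,494.56 → $1,495; Unit 2C 728.72 → $729; Unit 4B 82.77 → $83; Unit PH2 444.95 → $445.
Rounding difference −$1 applied to Unit 3A → $1,494.

Unit 1A: $500 · Unit 3A: $1,494 · Unit 2C: $729 · Unit 4B: $83 · Unit PH2: $445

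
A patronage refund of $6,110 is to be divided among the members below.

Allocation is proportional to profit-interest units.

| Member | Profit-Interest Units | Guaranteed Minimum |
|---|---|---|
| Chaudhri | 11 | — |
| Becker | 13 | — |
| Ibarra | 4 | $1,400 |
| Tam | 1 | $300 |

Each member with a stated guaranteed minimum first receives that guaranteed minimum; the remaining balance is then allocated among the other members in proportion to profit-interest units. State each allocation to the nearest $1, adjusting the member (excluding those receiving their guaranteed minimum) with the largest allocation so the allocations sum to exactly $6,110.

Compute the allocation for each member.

Chaudhri: $2,021 · Becker: $2,389 · Ibarra: $1,400 · Tam: $300

Minimums first: Ibarra $1,400; Tam $300. Residual $4,410.
Residual split over remaining profit-interest units 24: Chaudhri 2,021.25 → $2,021; Becker 2,388.75 → $2,389.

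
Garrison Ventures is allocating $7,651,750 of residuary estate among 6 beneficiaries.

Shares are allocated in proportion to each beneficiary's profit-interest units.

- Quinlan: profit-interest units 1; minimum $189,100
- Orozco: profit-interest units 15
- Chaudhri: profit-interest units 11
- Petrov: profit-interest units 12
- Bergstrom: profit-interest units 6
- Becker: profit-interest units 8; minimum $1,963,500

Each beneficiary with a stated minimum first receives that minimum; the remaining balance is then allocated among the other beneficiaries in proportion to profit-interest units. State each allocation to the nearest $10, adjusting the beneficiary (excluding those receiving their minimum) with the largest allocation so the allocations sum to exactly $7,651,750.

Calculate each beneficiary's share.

Quinlan: $189,100 | Orozco: $1,874,710 | Chaudhri: $1,374,790 | Petrov: $1,499,770 | Bergstrom: $749,880 | Becker: $1,963,500

Guaranteed amounts: Quinlan $189,100; Becker $1,963,500. Residual $5,499,150.
Residual split over remaining profit-interest units 44: Orozco 1,874,710.23 → $1,874,710; Chaudhri 1,374,787.50 → $1,374,790; Petrov 1,499,768.18 → $1,499,770; Bergstrom 749,884.09 → $749,880.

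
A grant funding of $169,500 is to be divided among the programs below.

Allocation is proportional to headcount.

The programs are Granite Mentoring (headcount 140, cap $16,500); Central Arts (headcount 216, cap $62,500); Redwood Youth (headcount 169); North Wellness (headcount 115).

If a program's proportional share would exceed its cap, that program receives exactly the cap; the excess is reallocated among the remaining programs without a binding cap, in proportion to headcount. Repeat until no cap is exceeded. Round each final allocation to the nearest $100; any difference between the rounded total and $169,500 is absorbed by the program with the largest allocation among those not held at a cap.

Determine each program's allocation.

Total headcount = 640.
Pro-rata shares before constraints: Granite Mentoring 37,078.12; Central Arts 57,206.25; Redwood Youth 44,758.59; North Wellness 30,457.03.
Cap binds for Granite Mentoring ($16,500); balance $153,000 reallocated over remaining headcount 500.
Cap binds for Central Arts ($62,500); balance $90,500 reallocated over remaining headcount 284.
Redistributed shares: Redwood Youth 53,853.87 → $53,900; North Wellness 36,646.13 → $36,600.

Granite Mentoring: $16,500; Central Arts: $62,500; Redwood Youth: $53,900; North Wellness: $36,600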